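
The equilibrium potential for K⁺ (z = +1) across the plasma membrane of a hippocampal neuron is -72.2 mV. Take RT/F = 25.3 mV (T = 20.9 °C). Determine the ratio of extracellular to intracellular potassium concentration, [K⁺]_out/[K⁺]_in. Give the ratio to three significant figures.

0.0576

ln([out]/[in]) = E·z/(25.3) = -72.2 × 1 / 25.3 = -2.8538
[out]/[in] = e^(-2.8538) = 0.05763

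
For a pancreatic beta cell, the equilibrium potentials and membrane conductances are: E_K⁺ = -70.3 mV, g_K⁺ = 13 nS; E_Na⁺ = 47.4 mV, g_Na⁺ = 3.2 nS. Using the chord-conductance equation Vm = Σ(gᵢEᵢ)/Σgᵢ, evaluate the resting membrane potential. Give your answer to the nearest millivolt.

Σ gᵢEᵢ = 13·(-70.3) + 3.2·(47.4) = -762.22
Σ gᵢ = 13 + 3.2 = 16.2
Vm = -762.22 / 16.2 = -47.05 mV

-47 mV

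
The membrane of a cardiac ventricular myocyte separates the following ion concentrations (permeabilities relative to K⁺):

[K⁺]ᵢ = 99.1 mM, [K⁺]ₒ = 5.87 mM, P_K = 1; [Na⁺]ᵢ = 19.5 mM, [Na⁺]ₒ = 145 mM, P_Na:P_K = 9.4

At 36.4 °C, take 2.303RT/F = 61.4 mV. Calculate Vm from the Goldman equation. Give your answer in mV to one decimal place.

42.1 mV

Vm = 61.4 · log₁₀[(Σ P·[cation]ₒ + Σ P·[anion]ᵢ) / (Σ P·[cation]ᵢ + Σ P·[anion]ₒ)]
Numerator = 1×5.87 + 9.4×145 = 1369
Denominator = 1×99.1 + 9.4×19.5 = 282.4
Vm = 61.4 · log₁₀(4.8473) = 61.4 × (0.6855) = 42.09 mV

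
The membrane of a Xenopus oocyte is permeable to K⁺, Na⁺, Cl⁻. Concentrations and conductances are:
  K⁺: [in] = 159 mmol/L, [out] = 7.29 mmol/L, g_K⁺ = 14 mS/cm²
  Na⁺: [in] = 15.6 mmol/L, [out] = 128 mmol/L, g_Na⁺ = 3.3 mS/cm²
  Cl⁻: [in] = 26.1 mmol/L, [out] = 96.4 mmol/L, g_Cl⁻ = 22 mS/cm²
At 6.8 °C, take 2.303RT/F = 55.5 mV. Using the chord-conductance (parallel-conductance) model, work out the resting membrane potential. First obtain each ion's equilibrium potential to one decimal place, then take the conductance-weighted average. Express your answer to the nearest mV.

-40 mV

E_K⁺ = (55.5/1)·log₁₀(7.29/159) = -74.3 mV
E_Na⁺ = (55.5/1)·log₁₀(128/15.6) = 50.7 mV
E_Cl⁻ = (55.5/-1)·log₁₀(96.4/26.1) = -31.5 mV
Vm = (Σ gᵢEᵢ)/(Σ gᵢ) = (14·-74.3 + 3.3·50.7 + 22·-31.5) / (14 + 3.3 + 22)
= -1565.89 / 39.3 = -39.84 mV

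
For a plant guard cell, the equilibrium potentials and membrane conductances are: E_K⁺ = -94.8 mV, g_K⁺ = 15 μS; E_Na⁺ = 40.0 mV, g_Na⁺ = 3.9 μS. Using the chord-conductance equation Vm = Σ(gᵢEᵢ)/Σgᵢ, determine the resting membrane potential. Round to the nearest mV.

-67 mV

Σ gᵢEᵢ = 15·(-94.8) + 3.9·(40.0) = -1266.00
Σ gᵢ = 15 + 3.9 = 18.9
Vm = -1266.00 / 18.9 = -66.98 mV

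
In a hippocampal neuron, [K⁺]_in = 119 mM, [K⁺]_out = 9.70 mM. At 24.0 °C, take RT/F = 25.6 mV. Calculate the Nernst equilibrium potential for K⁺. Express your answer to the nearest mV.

E = (25.6/z) · ln([K⁺]_out/[K⁺]_in) with z = +1.
= (25.6/1) · ln(9.70/119) = 25.60 · ln(0.08151)
= 25.60 · (-2.5070) = -64.18 mV

-64 mV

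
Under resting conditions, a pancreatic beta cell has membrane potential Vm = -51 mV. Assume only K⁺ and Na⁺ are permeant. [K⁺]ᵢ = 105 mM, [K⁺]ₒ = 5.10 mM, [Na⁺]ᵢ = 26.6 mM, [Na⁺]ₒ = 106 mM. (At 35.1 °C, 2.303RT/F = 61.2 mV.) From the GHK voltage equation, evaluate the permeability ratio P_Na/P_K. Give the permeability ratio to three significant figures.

Let α = P_Na/P_K. GHK: Vm = 61.2·log₁₀[(Kₒ + α·Naₒ)/(Kᵢ + α·Naᵢ)].
10^(Vm/61.2) = 10^(-51.0/61.2) = 0.14678
So 0.14678·(Kᵢ + α·Naᵢ) = Kₒ + α·Naₒ → α = (0.14678·105.0 − 5.1) / (106.0 − 0.14678·26.6)
α = (15.41 − 5.1) / (106.0 − 3.904) = 10.31/102.1 = 0.101

0.101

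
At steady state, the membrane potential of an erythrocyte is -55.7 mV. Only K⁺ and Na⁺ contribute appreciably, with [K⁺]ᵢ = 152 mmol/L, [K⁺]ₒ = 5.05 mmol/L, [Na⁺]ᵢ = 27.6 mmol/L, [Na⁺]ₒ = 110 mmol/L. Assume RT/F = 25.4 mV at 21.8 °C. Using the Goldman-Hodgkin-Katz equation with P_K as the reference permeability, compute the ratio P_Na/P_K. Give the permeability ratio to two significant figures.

0.11

Let α = P_Na/P_K. GHK: Vm = 25.4·ln[(Kₒ + α·Naₒ)/(Kᵢ + α·Naᵢ)].
e^(Vm/25.4) = e^(-55.7/25.4) = 0.11159
So 0.11159·(Kᵢ + α·Naᵢ) = Kₒ + α·Naₒ → α = (0.11159·152.0 − 5.05) / (110.0 − 0.11159·27.6)
α = (16.96 − 5.05) / (110.0 − 3.08) = 11.91/106.9 = 0.1114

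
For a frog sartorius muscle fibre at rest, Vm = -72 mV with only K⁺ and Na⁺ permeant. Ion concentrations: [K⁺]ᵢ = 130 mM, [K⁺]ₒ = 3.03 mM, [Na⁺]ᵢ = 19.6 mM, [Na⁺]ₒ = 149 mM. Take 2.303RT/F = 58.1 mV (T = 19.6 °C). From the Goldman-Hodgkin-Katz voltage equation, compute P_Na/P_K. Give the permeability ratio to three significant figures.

0.0302

Let α = P_Na/P_K. GHK: Vm = 58.1·log₁₀[(Kₒ + α·Naₒ)/(Kᵢ + α·Naᵢ)].
10^(Vm/58.1) = 10^(-72.0/58.1) = 0.057644
So 0.057644·(Kᵢ + α·Naᵢ) = Kₒ + α·Naₒ → α = (0.057644·130.0 − 3.03) / (149.0 − 0.057644·19.6)
α = (7.494 − 3.03) / (149.0 − 1.13) = 4.464/147.9 = 0.03019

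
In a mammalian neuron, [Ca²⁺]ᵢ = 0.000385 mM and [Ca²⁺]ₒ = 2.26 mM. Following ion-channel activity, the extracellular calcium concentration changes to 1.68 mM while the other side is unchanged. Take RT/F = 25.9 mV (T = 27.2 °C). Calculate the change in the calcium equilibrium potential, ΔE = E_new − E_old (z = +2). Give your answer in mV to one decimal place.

E_old = (25.9/2)·ln(2.26/0.000385) = 112.38 mV
E_new = (25.9/2)·ln(1.68/0.000385) = 108.53 mV
ΔE = 108.53 − (112.38) = -3.84 mV

-3.8 mV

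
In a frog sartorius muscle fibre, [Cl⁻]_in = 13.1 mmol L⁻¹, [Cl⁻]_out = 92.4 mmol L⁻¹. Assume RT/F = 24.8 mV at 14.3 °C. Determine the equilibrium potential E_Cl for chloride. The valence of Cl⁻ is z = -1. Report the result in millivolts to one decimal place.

-48.4 mV

E = (24.8/z) · ln([Cl⁻]_out/[Cl⁻]_in) with z = -1.
For an anion, dividing by z = -1 reverses the sign.
= (24.8/-1) · ln(92.4/13.1) = -24.80 · ln(7.053)
= -24.80 · (1.9535) = -48.45 mV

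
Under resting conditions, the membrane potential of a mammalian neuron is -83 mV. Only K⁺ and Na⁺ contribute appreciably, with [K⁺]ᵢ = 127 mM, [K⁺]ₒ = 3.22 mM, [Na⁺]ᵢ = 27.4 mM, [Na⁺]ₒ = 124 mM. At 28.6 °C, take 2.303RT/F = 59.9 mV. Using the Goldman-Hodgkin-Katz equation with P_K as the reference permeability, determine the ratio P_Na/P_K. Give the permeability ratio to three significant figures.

Let α = P_Na/P_K. GHK: Vm = 59.9·log₁₀[(Kₒ + α·Naₒ)/(Kᵢ + α·Naᵢ)].
10^(Vm/59.9) = 10^(-83.0/59.9) = 0.041149
So 0.041149·(Kᵢ + α·Naᵢ) = Kₒ + α·Naₒ → α = (0.041149·127.0 − 3.22) / (124.0 − 0.041149·27.4)
α = (5.226 − 3.22) / (124.0 − 1.127) = 2.006/122.9 = 0.01633

0.0163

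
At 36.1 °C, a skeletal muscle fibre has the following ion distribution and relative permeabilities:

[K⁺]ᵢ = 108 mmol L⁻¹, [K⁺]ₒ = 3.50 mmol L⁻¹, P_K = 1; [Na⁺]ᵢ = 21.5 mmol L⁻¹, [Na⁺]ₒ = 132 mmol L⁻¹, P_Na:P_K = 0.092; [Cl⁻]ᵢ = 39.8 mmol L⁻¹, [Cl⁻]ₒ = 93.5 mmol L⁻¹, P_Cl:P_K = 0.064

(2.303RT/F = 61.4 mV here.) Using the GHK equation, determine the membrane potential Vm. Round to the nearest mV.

-49 mV

Vm = 61.4 · log₁₀[(Σ P·[cation]ₒ + Σ P·[anion]ᵢ) / (Σ P·[cation]ᵢ + Σ P·[anion]ₒ)]
Numerator = 1×3.50 + 0.092×132 + 0.064×39.8 = 18.19
Denominator = 1×108 + 0.092×21.5 + 0.064×93.5 = 116
Vm = 61.4 · log₁₀(0.15687) = 61.4 × (-0.8045) = -49.39 mV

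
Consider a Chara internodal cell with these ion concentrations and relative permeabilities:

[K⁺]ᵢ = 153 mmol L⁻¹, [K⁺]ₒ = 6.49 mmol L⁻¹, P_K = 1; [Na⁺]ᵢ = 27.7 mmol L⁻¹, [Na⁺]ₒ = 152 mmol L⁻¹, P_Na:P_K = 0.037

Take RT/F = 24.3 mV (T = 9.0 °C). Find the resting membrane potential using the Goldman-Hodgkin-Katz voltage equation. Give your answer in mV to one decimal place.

Vm = 24.3 · ln[(Σ P·[cation]ₒ + Σ P·[anion]ᵢ) / (Σ P·[cation]ᵢ + Σ P·[anion]ₒ)]
Numerator = 1×6.49 + 0.037×152 = 12.11
Denominator = 1×153 + 0.037×27.7 = 154
Vm = 24.3 · ln(0.07865) = 24.3 × (-2.5428) = -61.79 mV

-61.8 mV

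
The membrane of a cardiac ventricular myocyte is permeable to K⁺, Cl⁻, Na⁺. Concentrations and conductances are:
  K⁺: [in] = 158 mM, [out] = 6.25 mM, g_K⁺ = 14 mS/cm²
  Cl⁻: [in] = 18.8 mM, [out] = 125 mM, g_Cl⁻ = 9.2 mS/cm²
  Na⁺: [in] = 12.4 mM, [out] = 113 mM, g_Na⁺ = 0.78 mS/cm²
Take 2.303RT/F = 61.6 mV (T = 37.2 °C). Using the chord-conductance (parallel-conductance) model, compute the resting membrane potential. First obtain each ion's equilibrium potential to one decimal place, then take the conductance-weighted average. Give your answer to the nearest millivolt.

-68 mV

E_K⁺ = (61.6/1)·log₁₀(6.25/158) = -86.4 mV
E_Cl⁻ = (61.6/-1)·log₁₀(125/18.8) = -50.7 mV
E_Na⁺ = (61.6/1)·log₁₀(113/12.4) = 59.1 mV
Vm = (Σ gᵢEᵢ)/(Σ gᵢ) = (14·-86.4 + 9.2·-50.7 + 0.78·59.1) / (14 + 9.2 + 0.78)
= -1629.94 / 23.98 = -67.97 mV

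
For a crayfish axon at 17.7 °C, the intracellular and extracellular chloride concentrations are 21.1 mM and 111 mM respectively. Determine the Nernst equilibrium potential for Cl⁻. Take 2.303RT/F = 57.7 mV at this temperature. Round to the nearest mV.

E = (57.7/z) · log₁₀([Cl⁻]_out/[Cl⁻]_in) with z = -1.
For an anion, dividing by z = -1 reverses the sign.
= (57.7/-1) · log₁₀(111/21.1) = -57.70 · log₁₀(5.261)
= -57.70 · (0.7210) = -41.60 mV

-42 mV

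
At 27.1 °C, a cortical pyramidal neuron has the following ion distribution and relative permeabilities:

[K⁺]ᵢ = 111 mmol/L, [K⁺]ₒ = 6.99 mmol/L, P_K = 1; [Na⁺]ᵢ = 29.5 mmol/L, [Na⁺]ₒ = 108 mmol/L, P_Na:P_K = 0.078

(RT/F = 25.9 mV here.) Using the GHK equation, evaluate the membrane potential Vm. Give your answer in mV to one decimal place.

Vm = 25.9 · ln[(Σ P·[cation]ₒ + Σ P·[anion]ᵢ) / (Σ P·[cation]ᵢ + Σ P·[anion]ₒ)]
Numerator = 1×6.99 + 0.078×108 = 15.41
Denominator = 1×111 + 0.078×29.5 = 113.3
Vm = 25.9 · ln(0.13604) = 25.9 × (-1.9948) = -51.66 mV

-51.7 mV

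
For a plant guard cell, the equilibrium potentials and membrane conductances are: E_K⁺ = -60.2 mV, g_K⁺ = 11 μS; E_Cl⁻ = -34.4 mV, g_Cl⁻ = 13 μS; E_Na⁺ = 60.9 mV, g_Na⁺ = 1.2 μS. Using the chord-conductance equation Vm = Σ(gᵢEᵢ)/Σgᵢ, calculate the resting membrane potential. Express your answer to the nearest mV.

Σ gᵢEᵢ = 11·(-60.2) + 13·(-34.4) + 1.2·(60.9) = -1036.32
Σ gᵢ = 11 + 13 + 1.2 = 25.2
Vm = -1036.32 / 25.2 = -41.12 mV

-41 mV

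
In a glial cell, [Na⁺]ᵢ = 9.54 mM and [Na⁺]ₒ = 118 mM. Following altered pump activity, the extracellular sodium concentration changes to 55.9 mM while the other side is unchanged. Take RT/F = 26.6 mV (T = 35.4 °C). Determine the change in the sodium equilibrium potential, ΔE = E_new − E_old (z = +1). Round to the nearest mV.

-20 mV

E_old = (26.6/1)·ln(118/9.54) = 66.90 mV
E_new = (26.6/1)·ln(55.9/9.54) = 47.03 mV
ΔE = 47.03 − (66.90) = -19.87 mV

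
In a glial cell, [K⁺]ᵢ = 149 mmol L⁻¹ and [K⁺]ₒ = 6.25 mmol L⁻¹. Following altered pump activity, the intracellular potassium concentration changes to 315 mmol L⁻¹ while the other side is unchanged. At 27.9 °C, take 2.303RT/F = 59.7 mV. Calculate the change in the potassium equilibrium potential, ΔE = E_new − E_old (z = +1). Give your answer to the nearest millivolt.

E_old = (59.7/1)·log₁₀(6.25/149) = -82.23 mV
E_new = (59.7/1)·log₁₀(6.25/315) = -101.64 mV
ΔE = -101.64 − (-82.23) = -19.41 mV

-19 mV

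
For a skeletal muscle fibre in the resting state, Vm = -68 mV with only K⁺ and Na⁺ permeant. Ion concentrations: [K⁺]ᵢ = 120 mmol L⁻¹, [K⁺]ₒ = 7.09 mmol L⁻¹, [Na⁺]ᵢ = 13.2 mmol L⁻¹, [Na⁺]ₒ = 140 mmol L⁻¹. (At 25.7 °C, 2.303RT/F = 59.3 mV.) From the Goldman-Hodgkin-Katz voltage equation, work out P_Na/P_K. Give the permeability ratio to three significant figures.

0.0106

Let α = P_Na/P_K. GHK: Vm = 59.3·log₁₀[(Kₒ + α·Naₒ)/(Kᵢ + α·Naᵢ)].
10^(Vm/59.3) = 10^(-68.0/59.3) = 0.071333
So 0.071333·(Kᵢ + α·Naᵢ) = Kₒ + α·Naₒ → α = (0.071333·120.0 − 7.09) / (140.0 − 0.071333·13.2)
α = (8.56 − 7.09) / (140.0 − 0.9416) = 1.47/139.1 = 0.01057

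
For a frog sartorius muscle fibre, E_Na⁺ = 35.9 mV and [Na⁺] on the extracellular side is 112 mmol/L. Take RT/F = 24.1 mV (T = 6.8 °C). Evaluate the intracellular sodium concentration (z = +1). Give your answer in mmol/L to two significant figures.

Nernst: E = (24.1/1) · ln([out]/[in]), so ln([out]/[in]) = 35.9 × 1 / 24.1 = 1.4896.
[out]/[in] = e^(1.4896) = 4.435.
[in] = 112 / 4.435 = 25.25 mmol/L.

25 mmol/L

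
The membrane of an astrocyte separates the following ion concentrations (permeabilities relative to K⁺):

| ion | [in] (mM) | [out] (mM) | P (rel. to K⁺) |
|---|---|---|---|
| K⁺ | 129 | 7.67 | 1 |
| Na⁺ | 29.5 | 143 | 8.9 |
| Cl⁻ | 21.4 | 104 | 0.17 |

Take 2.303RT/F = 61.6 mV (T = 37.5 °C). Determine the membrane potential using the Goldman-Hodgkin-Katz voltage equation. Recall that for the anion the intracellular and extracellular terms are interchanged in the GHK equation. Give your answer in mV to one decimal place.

30.6 mV

Vm = 61.6 · log₁₀[(Σ P·[cation]ₒ + Σ P·[anion]ᵢ) / (Σ P·[cation]ᵢ + Σ P·[anion]ₒ)]
Numerator = 1×7.67 + 8.9×143 + 0.17×21.4 = 1284
Denominator = 1×129 + 8.9×29.5 + 0.17×104 = 409.2
Vm = 61.6 · log₁₀(3.1376) = 61.6 × (0.4966) = 30.59 mV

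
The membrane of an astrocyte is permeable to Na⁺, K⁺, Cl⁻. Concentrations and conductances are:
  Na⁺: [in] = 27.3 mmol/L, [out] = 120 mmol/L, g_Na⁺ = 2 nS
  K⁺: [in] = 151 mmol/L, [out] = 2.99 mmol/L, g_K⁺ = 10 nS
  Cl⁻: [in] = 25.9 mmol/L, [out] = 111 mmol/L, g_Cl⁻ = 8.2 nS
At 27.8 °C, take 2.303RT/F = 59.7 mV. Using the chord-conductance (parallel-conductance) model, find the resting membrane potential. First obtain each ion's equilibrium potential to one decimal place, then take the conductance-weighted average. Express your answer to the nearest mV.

-62 mV

E_Na⁺ = (59.7/1)·log₁₀(120/27.3) = 38.4 mV
E_K⁺ = (59.7/1)·log₁₀(2.99/151) = -101.7 mV
E_Cl⁻ = (59.7/-1)·log₁₀(111/25.9) = -37.7 mV
Vm = (Σ gᵢEᵢ)/(Σ gᵢ) = (2·38.4 + 10·-101.7 + 8.2·-37.7) / (2 + 10 + 8.2)
= -1249.34 / 20.2 = -61.85 mV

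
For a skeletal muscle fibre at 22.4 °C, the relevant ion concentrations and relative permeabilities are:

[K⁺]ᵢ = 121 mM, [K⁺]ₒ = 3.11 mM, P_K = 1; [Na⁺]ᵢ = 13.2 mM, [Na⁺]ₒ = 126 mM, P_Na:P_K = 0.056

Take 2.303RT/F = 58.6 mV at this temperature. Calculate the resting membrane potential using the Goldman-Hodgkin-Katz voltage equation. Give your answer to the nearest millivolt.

-63 mV

Vm = 58.6 · log₁₀[(Σ P·[cation]ₒ + Σ P·[anion]ᵢ) / (Σ P·[cation]ᵢ + Σ P·[anion]ₒ)]
Numerator = 1×3.11 + 0.056×126 = 10.17
Denominator = 1×121 + 0.056×13.2 = 121.7
Vm = 58.6 · log₁₀(0.083506) = 58.6 × (-1.0783) = -63.19 mV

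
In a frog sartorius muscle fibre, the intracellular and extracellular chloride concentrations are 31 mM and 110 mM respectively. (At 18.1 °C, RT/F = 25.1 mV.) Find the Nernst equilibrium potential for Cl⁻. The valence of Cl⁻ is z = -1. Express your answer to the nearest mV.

E = (25.1/z) · ln([Cl⁻]_out/[Cl⁻]_in) with z = -1.
For an anion, dividing by z = -1 reverses the sign.
= (25.1/-1) · ln(110/31) = -25.10 · ln(3.548)
= -25.10 · (1.2665) = -31.79 mV

-32 mV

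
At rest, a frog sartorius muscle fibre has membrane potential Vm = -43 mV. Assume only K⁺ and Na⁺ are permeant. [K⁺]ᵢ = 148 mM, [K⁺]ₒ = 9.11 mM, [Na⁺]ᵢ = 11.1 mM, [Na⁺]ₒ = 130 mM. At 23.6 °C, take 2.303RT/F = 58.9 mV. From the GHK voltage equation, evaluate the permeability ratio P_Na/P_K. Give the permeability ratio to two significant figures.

0.14

Let α = P_Na/P_K. GHK: Vm = 58.9·log₁₀[(Kₒ + α·Naₒ)/(Kᵢ + α·Naᵢ)].
10^(Vm/58.9) = 10^(-43.0/58.9) = 0.18619
So 0.18619·(Kᵢ + α·Naᵢ) = Kₒ + α·Naₒ → α = (0.18619·148.0 − 9.11) / (130.0 − 0.18619·11.1)
α = (27.56 − 9.11) / (130.0 − 2.067) = 18.45/127.9 = 0.1442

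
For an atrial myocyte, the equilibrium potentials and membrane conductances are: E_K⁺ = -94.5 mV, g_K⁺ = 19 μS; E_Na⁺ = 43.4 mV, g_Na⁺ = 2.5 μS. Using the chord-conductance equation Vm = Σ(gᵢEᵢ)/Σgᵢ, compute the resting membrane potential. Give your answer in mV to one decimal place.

Σ gᵢEᵢ = 19·(-94.5) + 2.5·(43.4) = -1687.00
Σ gᵢ = 19 + 2.5 = 21.5
Vm = -1687.00 / 21.5 = -78.47 mV

-78.5 mV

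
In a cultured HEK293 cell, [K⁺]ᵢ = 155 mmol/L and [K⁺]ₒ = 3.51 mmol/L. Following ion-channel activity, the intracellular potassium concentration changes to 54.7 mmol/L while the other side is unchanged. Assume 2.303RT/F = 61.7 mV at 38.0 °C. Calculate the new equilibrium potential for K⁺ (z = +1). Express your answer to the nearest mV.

-74 mV

After the shift: [K⁺]_out = 3.51, [K⁺]_in = 54.7 mmol/L.
E_new = (61.7/1)·log₁₀(3.51/54.7) = 61.70 · (-1.1927) = -73.59 mV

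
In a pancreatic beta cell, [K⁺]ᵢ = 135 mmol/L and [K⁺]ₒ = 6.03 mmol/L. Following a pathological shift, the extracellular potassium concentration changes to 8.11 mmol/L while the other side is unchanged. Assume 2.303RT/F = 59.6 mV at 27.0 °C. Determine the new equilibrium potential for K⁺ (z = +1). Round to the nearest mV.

After the shift: [K⁺]_out = 8.11, [K⁺]_in = 135 mmol/L.
E_new = (59.6/1)·log₁₀(8.11/135) = 59.60 · (-1.2213) = -72.79 mV

-73 mV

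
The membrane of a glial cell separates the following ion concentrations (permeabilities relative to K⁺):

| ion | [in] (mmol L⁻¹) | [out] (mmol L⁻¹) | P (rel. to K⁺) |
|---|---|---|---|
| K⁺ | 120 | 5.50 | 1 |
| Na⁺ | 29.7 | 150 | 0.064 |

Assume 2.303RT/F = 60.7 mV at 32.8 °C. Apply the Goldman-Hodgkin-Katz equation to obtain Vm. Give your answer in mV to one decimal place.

Vm = 60.7 · log₁₀[(Σ P·[cation]ₒ + Σ P·[anion]ᵢ) / (Σ P·[cation]ᵢ + Σ P·[anion]ₒ)]
Numerator = 1×5.50 + 0.064×150 = 15.1
Denominator = 1×120 + 0.064×29.7 = 121.9
Vm = 60.7 · log₁₀(0.12387) = 60.7 × (-0.9070) = -55.06 mV

-55.1 mV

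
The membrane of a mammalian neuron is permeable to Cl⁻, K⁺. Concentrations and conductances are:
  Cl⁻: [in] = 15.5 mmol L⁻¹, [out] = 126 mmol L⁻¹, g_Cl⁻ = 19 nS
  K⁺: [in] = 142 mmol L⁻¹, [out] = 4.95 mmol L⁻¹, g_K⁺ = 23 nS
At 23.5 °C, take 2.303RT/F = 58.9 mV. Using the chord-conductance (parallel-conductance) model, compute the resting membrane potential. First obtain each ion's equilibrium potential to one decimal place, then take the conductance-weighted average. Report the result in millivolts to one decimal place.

E_Cl⁻ = (58.9/-1)·log₁₀(126/15.5) = -53.6 mV
E_K⁺ = (58.9/1)·log₁₀(4.95/142) = -85.9 mV
Vm = (Σ gᵢEᵢ)/(Σ gᵢ) = (19·-53.6 + 23·-85.9) / (19 + 23)
= -2994.10 / 42 = -71.29 mV

-71.3 mV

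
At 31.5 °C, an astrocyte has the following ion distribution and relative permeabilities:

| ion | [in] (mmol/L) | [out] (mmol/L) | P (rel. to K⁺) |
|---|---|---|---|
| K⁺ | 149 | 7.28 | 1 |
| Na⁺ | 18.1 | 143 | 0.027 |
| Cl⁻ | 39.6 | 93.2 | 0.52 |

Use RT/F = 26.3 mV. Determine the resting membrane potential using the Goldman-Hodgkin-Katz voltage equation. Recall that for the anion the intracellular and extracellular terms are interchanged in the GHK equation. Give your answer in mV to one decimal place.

-48.1 mV

Vm = 26.3 · ln[(Σ P·[cation]ₒ + Σ P·[anion]ᵢ) / (Σ P·[cation]ᵢ + Σ P·[anion]ₒ)]
Numerator = 1×7.28 + 0.027×143 + 0.52×39.6 = 31.73
Denominator = 1×149 + 0.027×18.1 + 0.52×93.2 = 198
Vm = 26.3 · ln(0.16031) = 26.3 × (-1.8307) = -48.15 mV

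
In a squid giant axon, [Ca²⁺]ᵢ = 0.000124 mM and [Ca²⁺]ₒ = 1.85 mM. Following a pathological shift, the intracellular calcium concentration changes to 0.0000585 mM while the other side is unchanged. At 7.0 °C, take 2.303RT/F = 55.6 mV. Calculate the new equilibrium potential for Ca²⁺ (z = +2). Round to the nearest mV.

125 mV

After the shift: [Ca²⁺]_out = 1.85, [Ca²⁺]_in = 0.0000585 mM.
E_new = (55.6/2)·log₁₀(1.85/0.0000585) = 27.80 · (4.5000) = 125.10 mV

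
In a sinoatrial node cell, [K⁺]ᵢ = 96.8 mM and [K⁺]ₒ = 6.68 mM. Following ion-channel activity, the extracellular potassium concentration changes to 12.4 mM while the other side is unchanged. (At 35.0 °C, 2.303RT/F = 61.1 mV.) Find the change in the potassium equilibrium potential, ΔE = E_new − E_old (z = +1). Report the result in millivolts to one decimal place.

16.4 mV

E_old = (61.1/1)·log₁₀(6.68/96.8) = -70.94 mV
E_new = (61.1/1)·log₁₀(12.4/96.8) = -54.53 mV
ΔE = -54.53 − (-70.94) = 16.41 mV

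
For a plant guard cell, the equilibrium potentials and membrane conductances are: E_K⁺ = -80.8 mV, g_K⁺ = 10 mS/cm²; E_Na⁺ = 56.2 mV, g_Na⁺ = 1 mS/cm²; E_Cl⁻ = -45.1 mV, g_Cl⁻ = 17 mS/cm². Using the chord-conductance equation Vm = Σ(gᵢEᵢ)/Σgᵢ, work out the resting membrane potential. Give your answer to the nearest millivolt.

Σ gᵢEᵢ = 10·(-80.8) + 1·(56.2) + 17·(-45.1) = -1518.50
Σ gᵢ = 10 + 1 + 17 = 28
Vm = -1518.50 / 28 = -54.23 mV

-54 mV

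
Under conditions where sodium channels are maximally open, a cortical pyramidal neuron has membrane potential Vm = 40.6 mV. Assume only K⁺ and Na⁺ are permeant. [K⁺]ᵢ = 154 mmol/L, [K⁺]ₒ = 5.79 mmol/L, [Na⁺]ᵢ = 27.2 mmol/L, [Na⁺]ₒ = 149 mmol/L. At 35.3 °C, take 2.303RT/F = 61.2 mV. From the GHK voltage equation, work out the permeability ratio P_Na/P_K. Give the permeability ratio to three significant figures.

Let α = P_Na/P_K. GHK: Vm = 61.2·log₁₀[(Kₒ + α·Naₒ)/(Kᵢ + α·Naᵢ)].
10^(Vm/61.2) = 10^(40.6/61.2) = 4.6068
So 4.6068·(Kᵢ + α·Naᵢ) = Kₒ + α·Naₒ → α = (4.6068·154.0 − 5.79) / (149.0 − 4.6068·27.2)
α = (709.4 − 5.79) / (149.0 − 125.3) = 703.7/23.7 = 29.7

29.7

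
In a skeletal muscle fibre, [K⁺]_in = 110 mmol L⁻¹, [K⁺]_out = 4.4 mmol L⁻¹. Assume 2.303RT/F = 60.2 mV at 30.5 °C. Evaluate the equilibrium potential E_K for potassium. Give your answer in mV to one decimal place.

E = (60.2/z) · log₁₀([K⁺]_out/[K⁺]_in) with z = +1.
= (60.2/1) · log₁₀(4.4/110) = 60.20 · log₁₀(0.04)
= 60.20 · (-1.3979) = -84.16 mV

-84.2 mV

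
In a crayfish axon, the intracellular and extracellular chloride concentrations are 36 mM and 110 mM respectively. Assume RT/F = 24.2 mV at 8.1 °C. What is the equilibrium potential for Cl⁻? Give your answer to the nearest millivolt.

-27 mV

E = (24.2/z) · ln([Cl⁻]_out/[Cl⁻]_in) with z = -1.
For an anion, dividing by z = -1 reverses the sign.
= (24.2/-1) · ln(110/36) = -24.20 · ln(3.056)
= -24.20 · (1.1170) = -27.03 mV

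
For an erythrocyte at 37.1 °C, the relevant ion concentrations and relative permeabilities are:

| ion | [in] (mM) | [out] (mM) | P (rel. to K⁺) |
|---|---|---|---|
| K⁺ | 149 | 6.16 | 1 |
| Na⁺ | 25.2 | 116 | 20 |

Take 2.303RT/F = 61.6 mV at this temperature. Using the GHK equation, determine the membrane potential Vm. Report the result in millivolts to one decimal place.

34.0 mV

Vm = 61.6 · log₁₀[(Σ P·[cation]ₒ + Σ P·[anion]ᵢ) / (Σ P·[cation]ᵢ + Σ P·[anion]ₒ)]
Numerator = 1×6.16 + 20×116 = 2326
Denominator = 1×149 + 20×25.2 = 653
Vm = 61.6 · log₁₀(3.5623) = 61.6 × (0.5517) = 33.99 mV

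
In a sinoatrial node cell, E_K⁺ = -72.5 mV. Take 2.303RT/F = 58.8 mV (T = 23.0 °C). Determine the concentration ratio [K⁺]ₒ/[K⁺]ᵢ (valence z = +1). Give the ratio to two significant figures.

0.058

log₁₀([out]/[in]) = E·z/(58.8) = -72.5 × 1 / 58.8 = -1.2330
[out]/[in] = 10^(-1.2330) = 0.05848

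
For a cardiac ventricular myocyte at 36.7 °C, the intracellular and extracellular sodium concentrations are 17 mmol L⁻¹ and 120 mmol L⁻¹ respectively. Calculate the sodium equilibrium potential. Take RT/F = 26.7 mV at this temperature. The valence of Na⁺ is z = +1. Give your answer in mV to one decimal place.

52.2 mV

E = (26.7/z) · ln([Na⁺]_out/[Na⁺]_in) with z = +1.
= (26.7/1) · ln(120/17) = 26.70 · ln(7.059)
= 26.70 · (1.9543) = 52.18 mV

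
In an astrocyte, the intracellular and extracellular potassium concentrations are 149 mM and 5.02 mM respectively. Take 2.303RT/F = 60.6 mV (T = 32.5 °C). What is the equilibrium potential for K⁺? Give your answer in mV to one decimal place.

E = (60.6/z) · log₁₀([K⁺]_out/[K⁺]_in) with z = +1.
= (60.6/1) · log₁₀(5.02/149) = 60.60 · log₁₀(0.03369)
= 60.60 · (-1.4725) = -89.23 mV

-89.2 mV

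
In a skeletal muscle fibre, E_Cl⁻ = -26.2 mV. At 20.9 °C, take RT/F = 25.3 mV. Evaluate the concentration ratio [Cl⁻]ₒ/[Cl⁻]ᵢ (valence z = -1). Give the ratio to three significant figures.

2.82

ln([out]/[in]) = E·z/(25.3) = -26.2 × -1 / 25.3 = 1.0356
[out]/[in] = e^(1.0356) = 2.817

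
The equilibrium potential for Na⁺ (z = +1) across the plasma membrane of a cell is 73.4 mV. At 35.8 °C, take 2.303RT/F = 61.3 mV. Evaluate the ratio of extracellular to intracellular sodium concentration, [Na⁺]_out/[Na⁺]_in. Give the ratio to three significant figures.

log₁₀([out]/[in]) = E·z/(61.3) = 73.4 × 1 / 61.3 = 1.1974
[out]/[in] = 10^(1.1974) = 15.75

15.8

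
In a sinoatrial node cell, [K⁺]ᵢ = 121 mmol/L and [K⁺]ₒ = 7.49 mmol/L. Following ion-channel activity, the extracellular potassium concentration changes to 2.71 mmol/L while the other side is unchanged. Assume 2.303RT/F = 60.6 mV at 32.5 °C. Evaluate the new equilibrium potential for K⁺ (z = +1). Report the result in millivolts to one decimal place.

-100.0 mV

After the shift: [K⁺]_out = 2.71, [K⁺]_in = 121 mmol/L.
E_new = (60.6/1)·log₁₀(2.71/121) = 60.60 · (-1.6498) = -99.98 mV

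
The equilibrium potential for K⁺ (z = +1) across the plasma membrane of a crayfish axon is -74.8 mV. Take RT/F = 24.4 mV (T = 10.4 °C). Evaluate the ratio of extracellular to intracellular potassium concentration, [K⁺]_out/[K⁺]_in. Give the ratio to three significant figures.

0.0466

ln([out]/[in]) = E·z/(24.4) = -74.8 × 1 / 24.4 = -3.0656
[out]/[in] = e^(-3.0656) = 0.04663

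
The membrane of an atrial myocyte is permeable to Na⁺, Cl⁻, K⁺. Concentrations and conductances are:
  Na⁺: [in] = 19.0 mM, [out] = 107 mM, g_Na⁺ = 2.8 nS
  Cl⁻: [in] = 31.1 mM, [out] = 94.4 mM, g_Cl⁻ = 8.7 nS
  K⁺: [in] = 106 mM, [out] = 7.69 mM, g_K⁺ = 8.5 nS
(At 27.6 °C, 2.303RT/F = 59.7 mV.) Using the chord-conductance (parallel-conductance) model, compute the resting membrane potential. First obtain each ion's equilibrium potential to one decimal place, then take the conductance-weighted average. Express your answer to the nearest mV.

-35 mV

E_Na⁺ = (59.7/1)·log₁₀(107/19.0) = 44.8 mV
E_Cl⁻ = (59.7/-1)·log₁₀(94.4/31.1) = -28.8 mV
E_K⁺ = (59.7/1)·log₁₀(7.69/106) = -68.0 mV
Vm = (Σ gᵢEᵢ)/(Σ gᵢ) = (2.8·44.8 + 8.7·-28.8 + 8.5·-68.0) / (2.8 + 8.7 + 8.5)
= -703.12 / 20 = -35.16 mV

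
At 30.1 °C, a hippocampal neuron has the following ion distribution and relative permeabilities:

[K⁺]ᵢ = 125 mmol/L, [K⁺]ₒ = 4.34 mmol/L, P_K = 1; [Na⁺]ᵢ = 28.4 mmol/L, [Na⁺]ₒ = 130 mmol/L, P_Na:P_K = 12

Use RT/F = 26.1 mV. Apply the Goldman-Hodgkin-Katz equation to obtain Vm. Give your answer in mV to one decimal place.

31.6 mV

Vm = 26.1 · ln[(Σ P·[cation]ₒ + Σ P·[anion]ᵢ) / (Σ P·[cation]ᵢ + Σ P·[anion]ₒ)]
Numerator = 1×4.34 + 12×130 = 1564
Denominator = 1×125 + 12×28.4 = 465.8
Vm = 26.1 · ln(3.3584) = 26.1 × (1.2115) = 31.62 mV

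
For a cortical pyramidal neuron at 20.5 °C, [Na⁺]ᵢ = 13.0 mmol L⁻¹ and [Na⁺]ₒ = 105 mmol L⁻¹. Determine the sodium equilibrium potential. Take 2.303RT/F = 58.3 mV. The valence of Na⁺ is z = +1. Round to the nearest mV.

E = (58.3/z) · log₁₀([Na⁺]_out/[Na⁺]_in) with z = +1.
= (58.3/1) · log₁₀(105/13.0) = 58.30 · log₁₀(8.077)
= 58.30 · (0.9072) = 52.89 mV

53 mV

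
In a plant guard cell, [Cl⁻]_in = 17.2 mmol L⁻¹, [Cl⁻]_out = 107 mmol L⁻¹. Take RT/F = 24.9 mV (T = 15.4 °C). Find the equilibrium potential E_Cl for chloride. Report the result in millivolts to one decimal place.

E = (24.9/z) · ln([Cl⁻]_out/[Cl⁻]_in) with z = -1.
For an anion, dividing by z = -1 reverses the sign.
= (24.9/-1) · ln(107/17.2) = -24.90 · ln(6.221)
= -24.90 · (1.8279) = -45.52 mV

-45.5 mV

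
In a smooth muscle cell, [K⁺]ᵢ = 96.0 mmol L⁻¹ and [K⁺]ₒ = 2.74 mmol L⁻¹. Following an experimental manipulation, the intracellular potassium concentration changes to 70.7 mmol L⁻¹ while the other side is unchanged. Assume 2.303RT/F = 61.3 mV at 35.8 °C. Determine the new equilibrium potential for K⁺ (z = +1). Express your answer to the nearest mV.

After the shift: [K⁺]_out = 2.74, [K⁺]_in = 70.7 mmol L⁻¹.
E_new = (61.3/1)·log₁₀(2.74/70.7) = 61.30 · (-1.4117) = -86.54 mV

-87 mV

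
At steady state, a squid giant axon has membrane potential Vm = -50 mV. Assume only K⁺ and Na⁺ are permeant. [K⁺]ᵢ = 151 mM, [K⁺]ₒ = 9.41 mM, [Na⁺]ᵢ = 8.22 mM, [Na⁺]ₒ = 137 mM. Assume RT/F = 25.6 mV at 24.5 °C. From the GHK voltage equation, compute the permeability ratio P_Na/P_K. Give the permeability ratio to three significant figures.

Let α = P_Na/P_K. GHK: Vm = 25.6·ln[(Kₒ + α·Naₒ)/(Kᵢ + α·Naᵢ)].
e^(Vm/25.6) = e^(-50.0/25.6) = 0.14183
So 0.14183·(Kᵢ + α·Naᵢ) = Kₒ + α·Naₒ → α = (0.14183·151.0 − 9.41) / (137.0 − 0.14183·8.22)
α = (21.42 − 9.41) / (137.0 − 1.166) = 12.01/135.8 = 0.08839

0.0884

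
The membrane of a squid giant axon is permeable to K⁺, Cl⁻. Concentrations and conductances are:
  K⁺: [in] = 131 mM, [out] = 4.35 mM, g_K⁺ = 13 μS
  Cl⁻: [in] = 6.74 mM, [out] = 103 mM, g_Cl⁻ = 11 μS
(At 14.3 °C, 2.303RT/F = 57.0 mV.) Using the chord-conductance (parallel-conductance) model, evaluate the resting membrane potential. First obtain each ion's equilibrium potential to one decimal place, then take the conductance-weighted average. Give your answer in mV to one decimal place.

E_K⁺ = (57.0/1)·log₁₀(4.35/131) = -84.3 mV
E_Cl⁻ = (57.0/-1)·log₁₀(103/6.74) = -67.5 mV
Vm = (Σ gᵢEᵢ)/(Σ gᵢ) = (13·-84.3 + 11·-67.5) / (13 + 11)
= -1838.40 / 24 = -76.60 mV

-76.6 mV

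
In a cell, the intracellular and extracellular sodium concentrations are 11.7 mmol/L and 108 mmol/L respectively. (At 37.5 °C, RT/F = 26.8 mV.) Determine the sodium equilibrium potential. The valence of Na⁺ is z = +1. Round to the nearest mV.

60 mV

E = (26.8/z) · ln([Na⁺]_out/[Na⁺]_in) with z = +1.
= (26.8/1) · ln(108/11.7) = 26.80 · ln(9.231)
= 26.80 · (2.2225) = 59.56 mV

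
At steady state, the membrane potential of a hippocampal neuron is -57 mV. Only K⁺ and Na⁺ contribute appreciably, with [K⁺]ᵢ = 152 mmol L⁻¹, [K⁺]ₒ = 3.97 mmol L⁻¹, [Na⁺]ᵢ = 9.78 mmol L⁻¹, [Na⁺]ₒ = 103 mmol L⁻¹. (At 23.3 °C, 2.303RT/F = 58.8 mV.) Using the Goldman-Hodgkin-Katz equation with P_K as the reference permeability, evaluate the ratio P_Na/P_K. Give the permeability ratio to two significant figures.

0.12

Let α = P_Na/P_K. GHK: Vm = 58.8·log₁₀[(Kₒ + α·Naₒ)/(Kᵢ + α·Naᵢ)].
10^(Vm/58.8) = 10^(-57.0/58.8) = 0.1073
So 0.1073·(Kᵢ + α·Naᵢ) = Kₒ + α·Naₒ → α = (0.1073·152.0 − 3.97) / (103.0 − 0.1073·9.78)
α = (16.31 − 3.97) / (103.0 − 1.049) = 12.34/102 = 0.121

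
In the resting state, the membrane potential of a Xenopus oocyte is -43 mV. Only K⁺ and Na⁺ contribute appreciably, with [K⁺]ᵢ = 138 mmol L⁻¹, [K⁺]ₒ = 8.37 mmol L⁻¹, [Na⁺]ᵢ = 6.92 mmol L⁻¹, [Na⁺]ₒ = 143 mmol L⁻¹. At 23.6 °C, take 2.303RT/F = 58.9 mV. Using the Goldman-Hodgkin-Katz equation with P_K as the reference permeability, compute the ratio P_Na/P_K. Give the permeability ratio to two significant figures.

Let α = P_Na/P_K. GHK: Vm = 58.9·log₁₀[(Kₒ + α·Naₒ)/(Kᵢ + α·Naᵢ)].
10^(Vm/58.9) = 10^(-43.0/58.9) = 0.18619
So 0.18619·(Kᵢ + α·Naᵢ) = Kₒ + α·Naₒ → α = (0.18619·138.0 − 8.37) / (143.0 − 0.18619·6.92)
α = (25.69 − 8.37) / (143.0 − 1.288) = 17.32/141.7 = 0.1222

0.12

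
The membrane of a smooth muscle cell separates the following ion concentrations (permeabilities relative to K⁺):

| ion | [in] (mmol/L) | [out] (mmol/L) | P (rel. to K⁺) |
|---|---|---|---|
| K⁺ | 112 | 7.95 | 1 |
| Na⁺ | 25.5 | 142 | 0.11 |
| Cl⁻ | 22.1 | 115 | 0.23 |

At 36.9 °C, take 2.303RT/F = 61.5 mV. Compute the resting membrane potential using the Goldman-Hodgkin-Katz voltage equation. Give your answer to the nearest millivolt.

Vm = 61.5 · log₁₀[(Σ P·[cation]ₒ + Σ P·[anion]ᵢ) / (Σ P·[cation]ᵢ + Σ P·[anion]ₒ)]
Numerator = 1×7.95 + 0.11×142 + 0.23×22.1 = 28.65
Denominator = 1×112 + 0.11×25.5 + 0.23×115 = 141.3
Vm = 61.5 · log₁₀(0.20285) = 61.5 × (-0.6928) = -42.61 mV

-43 mV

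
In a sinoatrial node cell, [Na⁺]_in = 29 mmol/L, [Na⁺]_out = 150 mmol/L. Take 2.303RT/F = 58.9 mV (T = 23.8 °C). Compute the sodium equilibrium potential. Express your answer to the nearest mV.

42 mV

E = (58.9/z) · log₁₀([Na⁺]_out/[Na⁺]_in) with z = +1.
= (58.9/1) · log₁₀(150/29) = 58.90 · log₁₀(5.172)
= 58.90 · (0.7137) = 42.04 mV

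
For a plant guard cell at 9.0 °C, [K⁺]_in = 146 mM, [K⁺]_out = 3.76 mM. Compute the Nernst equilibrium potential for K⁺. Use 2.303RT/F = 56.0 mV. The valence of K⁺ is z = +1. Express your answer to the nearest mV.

-89 mV

E = (56.0/z) · log₁₀([K⁺]_out/[K⁺]_in) with z = +1.
= (56.0/1) · log₁₀(3.76/146) = 56.00 · log₁₀(0.02575)
= 56.00 · (-1.5892) = -88.99 mV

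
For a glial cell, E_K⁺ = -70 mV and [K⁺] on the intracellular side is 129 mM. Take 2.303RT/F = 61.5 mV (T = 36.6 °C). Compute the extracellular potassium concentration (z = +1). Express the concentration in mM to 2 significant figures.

9.4 mM

Nernst: E = (61.5/1) · log₁₀([out]/[in]), so log₁₀([out]/[in]) = -70.0 × 1 / 61.5 = -1.1382.
[out]/[in] = 10^(-1.1382) = 0.07274.
[out] = 0.07274 × 129 = 9.384 mM.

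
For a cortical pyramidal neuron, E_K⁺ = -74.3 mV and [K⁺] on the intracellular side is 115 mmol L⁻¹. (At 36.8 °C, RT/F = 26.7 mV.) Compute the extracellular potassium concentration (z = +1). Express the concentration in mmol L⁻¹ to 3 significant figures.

Nernst: E = (26.7/1) · ln([out]/[in]), so ln([out]/[in]) = -74.3 × 1 / 26.7 = -2.7828.
[out]/[in] = e^(-2.7828) = 0.06187.
[out] = 0.06187 × 115 = 7.115 mmol L⁻¹.

7.11 mmol L⁻¹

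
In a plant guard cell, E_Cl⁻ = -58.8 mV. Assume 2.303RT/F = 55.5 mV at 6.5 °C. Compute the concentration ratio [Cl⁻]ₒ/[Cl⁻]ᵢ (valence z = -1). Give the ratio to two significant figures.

log₁₀([out]/[in]) = E·z/(55.5) = -58.8 × -1 / 55.5 = 1.0595
[out]/[in] = 10^(1.0595) = 11.47

11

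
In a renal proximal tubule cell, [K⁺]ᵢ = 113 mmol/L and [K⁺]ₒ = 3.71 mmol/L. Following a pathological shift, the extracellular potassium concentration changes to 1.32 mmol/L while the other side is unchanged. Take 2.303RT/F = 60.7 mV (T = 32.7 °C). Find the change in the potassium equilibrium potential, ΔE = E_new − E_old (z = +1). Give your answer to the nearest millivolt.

E_old = (60.7/1)·log₁₀(3.71/113) = -90.06 mV
E_new = (60.7/1)·log₁₀(1.32/113) = -117.30 mV
ΔE = -117.30 − (-90.06) = -27.24 mV

-27 mV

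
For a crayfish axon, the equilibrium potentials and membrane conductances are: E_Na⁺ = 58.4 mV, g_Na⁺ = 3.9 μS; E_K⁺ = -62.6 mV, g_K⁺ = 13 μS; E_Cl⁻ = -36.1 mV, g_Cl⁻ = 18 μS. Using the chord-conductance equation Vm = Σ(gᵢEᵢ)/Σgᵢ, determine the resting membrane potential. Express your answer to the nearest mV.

-35 mV

Σ gᵢEᵢ = 3.9·(58.4) + 13·(-62.6) + 18·(-36.1) = -1235.84
Σ gᵢ = 3.9 + 13 + 18 = 34.9
Vm = -1235.84 / 34.9 = -35.41 mV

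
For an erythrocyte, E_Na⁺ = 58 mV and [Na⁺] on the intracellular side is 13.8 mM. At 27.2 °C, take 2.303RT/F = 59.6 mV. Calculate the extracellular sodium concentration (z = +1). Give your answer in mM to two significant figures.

Nernst: E = (59.6/1) · log₁₀([out]/[in]), so log₁₀([out]/[in]) = 58.0 × 1 / 59.6 = 0.9732.
[out]/[in] = 10^(0.9732) = 9.401.
[out] = 9.401 × 13.8 = 129.7 mM.

130 mM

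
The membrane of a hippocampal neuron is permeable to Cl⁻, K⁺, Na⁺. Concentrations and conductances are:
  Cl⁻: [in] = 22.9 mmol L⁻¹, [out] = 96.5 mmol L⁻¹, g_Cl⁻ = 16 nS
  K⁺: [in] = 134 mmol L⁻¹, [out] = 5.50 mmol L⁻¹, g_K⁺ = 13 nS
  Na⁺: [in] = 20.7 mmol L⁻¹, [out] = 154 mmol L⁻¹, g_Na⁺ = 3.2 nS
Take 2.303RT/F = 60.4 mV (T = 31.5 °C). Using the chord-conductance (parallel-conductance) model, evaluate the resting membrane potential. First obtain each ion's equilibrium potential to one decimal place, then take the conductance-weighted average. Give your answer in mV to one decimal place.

-47.3 mV

E_Cl⁻ = (60.4/-1)·log₁₀(96.5/22.9) = -37.7 mV
E_K⁺ = (60.4/1)·log₁₀(5.50/134) = -83.8 mV
E_Na⁺ = (60.4/1)·log₁₀(154/20.7) = 52.6 mV
Vm = (Σ gᵢEᵢ)/(Σ gᵢ) = (16·-37.7 + 13·-83.8 + 3.2·52.6) / (16 + 13 + 3.2)
= -1524.28 / 32.2 = -47.34 mV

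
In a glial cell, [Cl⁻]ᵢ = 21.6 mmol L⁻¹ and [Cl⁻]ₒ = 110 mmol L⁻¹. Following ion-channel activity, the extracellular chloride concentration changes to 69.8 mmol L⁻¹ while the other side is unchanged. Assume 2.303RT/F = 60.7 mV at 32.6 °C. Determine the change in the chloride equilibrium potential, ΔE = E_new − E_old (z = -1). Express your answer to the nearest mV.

E_old = (60.7/-1)·log₁₀(110/21.6) = -42.91 mV
E_new = (60.7/-1)·log₁₀(69.8/21.6) = -30.92 mV
ΔE = -30.92 − (-42.91) = 11.99 mV

12 mV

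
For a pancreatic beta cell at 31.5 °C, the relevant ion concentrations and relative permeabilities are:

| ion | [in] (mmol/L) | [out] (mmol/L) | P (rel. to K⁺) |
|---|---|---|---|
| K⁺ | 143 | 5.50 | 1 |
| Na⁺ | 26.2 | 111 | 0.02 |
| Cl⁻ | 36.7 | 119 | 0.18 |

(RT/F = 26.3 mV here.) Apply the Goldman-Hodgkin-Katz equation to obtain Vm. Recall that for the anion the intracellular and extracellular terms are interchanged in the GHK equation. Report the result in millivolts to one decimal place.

Vm = 26.3 · ln[(Σ P·[cation]ₒ + Σ P·[anion]ᵢ) / (Σ P·[cation]ᵢ + Σ P·[anion]ₒ)]
Numerator = 1×5.50 + 0.02×111 + 0.18×36.7 = 14.33
Denominator = 1×143 + 0.02×26.2 + 0.18×119 = 164.9
Vm = 26.3 · ln(0.086854) = 26.3 × (-2.4435) = -64.26 mV

-64.3 mV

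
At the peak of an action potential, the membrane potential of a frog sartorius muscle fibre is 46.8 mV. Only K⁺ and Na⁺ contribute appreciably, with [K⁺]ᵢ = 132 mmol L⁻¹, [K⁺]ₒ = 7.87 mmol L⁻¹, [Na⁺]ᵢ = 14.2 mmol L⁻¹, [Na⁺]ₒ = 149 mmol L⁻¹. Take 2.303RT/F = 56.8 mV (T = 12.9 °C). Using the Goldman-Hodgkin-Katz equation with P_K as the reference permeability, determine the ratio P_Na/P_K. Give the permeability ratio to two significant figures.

Let α = P_Na/P_K. GHK: Vm = 56.8·log₁₀[(Kₒ + α·Naₒ)/(Kᵢ + α·Naᵢ)].
10^(Vm/56.8) = 10^(46.8/56.8) = 6.6672
So 6.6672·(Kᵢ + α·Naᵢ) = Kₒ + α·Naₒ → α = (6.6672·132.0 − 7.87) / (149.0 − 6.6672·14.2)
α = (880.1 − 7.87) / (149.0 − 94.67) = 872.2/54.33 = 16.06

16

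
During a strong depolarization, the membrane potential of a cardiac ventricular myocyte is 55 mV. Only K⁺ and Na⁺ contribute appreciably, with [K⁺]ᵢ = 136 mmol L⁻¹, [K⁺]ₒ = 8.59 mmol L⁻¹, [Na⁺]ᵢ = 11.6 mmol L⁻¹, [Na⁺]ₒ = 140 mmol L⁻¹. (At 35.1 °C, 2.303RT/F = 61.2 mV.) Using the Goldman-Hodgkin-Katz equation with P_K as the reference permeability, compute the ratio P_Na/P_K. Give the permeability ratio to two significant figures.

22

Let α = P_Na/P_K. GHK: Vm = 61.2·log₁₀[(Kₒ + α·Naₒ)/(Kᵢ + α·Naᵢ)].
10^(Vm/61.2) = 10^(55.0/61.2) = 7.9194
So 7.9194·(Kᵢ + α·Naᵢ) = Kₒ + α·Naₒ → α = (7.9194·136.0 − 8.59) / (140.0 − 7.9194·11.6)
α = (1077 − 8.59) / (140.0 − 91.87) = 1068/48.13 = 22.2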